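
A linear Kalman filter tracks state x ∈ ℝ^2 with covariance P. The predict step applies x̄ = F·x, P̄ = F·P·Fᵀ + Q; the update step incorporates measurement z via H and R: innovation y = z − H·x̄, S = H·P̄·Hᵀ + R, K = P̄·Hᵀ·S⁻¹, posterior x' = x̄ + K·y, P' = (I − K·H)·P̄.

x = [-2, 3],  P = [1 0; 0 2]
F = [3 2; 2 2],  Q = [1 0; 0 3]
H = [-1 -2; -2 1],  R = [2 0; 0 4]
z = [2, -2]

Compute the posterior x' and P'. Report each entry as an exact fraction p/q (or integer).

x̄ = F·x = [0, 2]
P̄ = F·P·Fᵀ + Q = [18 14; 14 15]
y = z − H·x̄ = [6, -4]
S = H·P̄·Hᵀ + R = [136 48; 48 35]
K = P̄·Hᵀ·S⁻¹ = [-277/1228 -98/307; -229/614 43/307]
x' = x̄ + K·y = [-47/614, -245/307]
P' = (I − K·H)·P̄ = [369/614 -23/307; -23/307 126/307]

x' = [-47/614, -245/307]
P' = [369/614 -23/307; -23/307 126/307]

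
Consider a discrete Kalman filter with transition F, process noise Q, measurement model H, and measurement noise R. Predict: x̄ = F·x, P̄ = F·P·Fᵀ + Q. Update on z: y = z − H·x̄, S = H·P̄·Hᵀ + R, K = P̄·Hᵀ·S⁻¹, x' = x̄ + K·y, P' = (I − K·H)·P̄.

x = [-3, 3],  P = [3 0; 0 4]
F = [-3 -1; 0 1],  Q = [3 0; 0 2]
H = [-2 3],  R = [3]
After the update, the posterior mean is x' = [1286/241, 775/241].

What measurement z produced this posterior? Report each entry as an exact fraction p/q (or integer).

z = [-1]

x̄ = F·x = [6, 3]
P̄ = F·P·Fᵀ + Q = [34 -4; -4 6]
S = H·P̄·Hᵀ + R = [241]
K = P̄·Hᵀ·S⁻¹ = [-80/241; 26/241]
x' − x̄ = [-160/241, 52/241] = K·y
y = (KᵀK)⁻¹·Kᵀ·(x' − x̄) = [2]
z = y + H·x̄ = [2] + [-3] = [-1]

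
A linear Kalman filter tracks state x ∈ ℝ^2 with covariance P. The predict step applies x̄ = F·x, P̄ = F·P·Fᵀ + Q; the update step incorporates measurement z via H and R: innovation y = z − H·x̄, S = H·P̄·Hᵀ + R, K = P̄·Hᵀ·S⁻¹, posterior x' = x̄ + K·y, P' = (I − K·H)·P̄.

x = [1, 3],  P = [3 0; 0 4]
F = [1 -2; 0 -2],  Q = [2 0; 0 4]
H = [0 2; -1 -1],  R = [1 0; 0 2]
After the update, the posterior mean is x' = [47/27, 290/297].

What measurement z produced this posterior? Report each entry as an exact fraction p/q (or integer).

x̄ = F·x = [-5, -6]
P̄ = F·P·Fᵀ + Q = [21 16; 16 20]
S = H·P̄·Hᵀ + R = [81 -72; -72 75]
K = P̄·Hᵀ·S⁻¹ = [-8/27 -7/9; 136/297 -4/99]
x' − x̄ = [182/27, 2072/297] = K·y
y = (KᵀK)⁻¹·Kᵀ·(x' − x̄) = [14, -14]
z = y + H·x̄ = [14, -14] + [-12, 11] = [2, -3]

z = [2, -3]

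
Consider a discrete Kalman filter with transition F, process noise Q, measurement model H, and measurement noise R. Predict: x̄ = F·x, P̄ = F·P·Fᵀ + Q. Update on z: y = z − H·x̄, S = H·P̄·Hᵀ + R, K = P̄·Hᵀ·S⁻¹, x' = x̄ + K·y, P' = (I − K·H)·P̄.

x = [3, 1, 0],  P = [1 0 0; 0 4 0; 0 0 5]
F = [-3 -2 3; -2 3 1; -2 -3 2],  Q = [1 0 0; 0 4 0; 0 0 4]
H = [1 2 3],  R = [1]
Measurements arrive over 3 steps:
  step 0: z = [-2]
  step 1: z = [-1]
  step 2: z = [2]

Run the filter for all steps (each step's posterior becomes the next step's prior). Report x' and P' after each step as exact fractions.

step 0: x̄ = F·x = [-11, -3, -9]
step 0: P̄ = F·P·Fᵀ + Q = [71 -3 60; -3 49 -22; 60 -22 64]
step 0: y = z − H·x̄ = [42]
step 0: S = H·P̄·Hᵀ + R = [928]
step 0: K = P̄·Hᵀ·S⁻¹ = [245/928; 1/32; 13/58]
step 0: x' = x̄ + K·y = [41/464, -27/16, 12/29]
step 0: P' = (I − K·H)·P̄ = [5863/928 -341/32 295/58; -341/32 1539/32 -57/2; 295/58 -57/2 504/29]
step 1: x̄ = F·x = [2019/464, -2239/464, 2651/464]
step 1: P̄ = F·P·Fᵀ + Q = [491119/928 -362395/928 558359/928; -362395/928 386071/928 -453635/928; 558359/928 -453635/928 654303/928]
step 1: y = z − H·x̄ = [-2979/232]
step 1: S = H·P̄·Hᵀ + R = [1095503/232]
step 1: K = P̄·Hᵀ·S⁻¹ = [720703/2191006; -475579/2191006; 806999/2191006]
step 1: x' = x̄ + K·y = [139755/1095503, -2232934/1095503, 1077863/1095503]
step 1: P' = (I − K·H)·P̄ = [20053366/1095503 -116925857/2191006 64821895/2191006; -116925857/2191006 212032924/1095503 -121946903/1095503; 64821895/2191006 -121946903/1095503 70628786/1095503]
step 2: x̄ = F·x = [7280192/1095503, -5900449/1095503, 8575018/1095503]
step 2: P̄ = F·P·Fᵀ + Q = [1843777206/1095503 -1793003196/1095503 4505301509/2191006; -1793003196/1095503 1903750512/1095503 -2247131674/1095503; 4505301509/2191006 -2247131674/1095503 2777927050/1095503]
step 2: y = z − H·x̄ = [-19013342/1095503]
step 2: S = H·P̄·Hᵀ + R = [13839529862/1095503]
step 2: K = P̄·Hᵀ·S⁻¹ = [10031446155/27679059724; -2363448597/6919764931; 12184337113/27679059724]
step 2: x' = x̄ + K·y = [4918997333/13839529862, 3749269885/6919764931, 2593998731/13839529862]
step 2: P' = (I − K·H)·P̄ = [1312754820921/55358119448 -1009138206639/13839529862 2260137908167/55358119448; -1009138206639/13839529862 1827222279618/6919764931 -2101492603009/13839529862; 2260137908167/55358119448 -2101492603009/13839529862 4858723863377/55358119448]

step 0: x' = [41/464, -27/16, 12/29], P' = [5863/928 -341/32 295/58; -341/32 1539/32 -57/2; 295/58 -57/2 504/29]
step 1: x' = [139755/1095503, -2232934/1095503, 1077863/1095503], P' = [20053366/1095503 -116925857/2191006 64821895/2191006; -116925857/2191006 212032924/1095503 -121946903/1095503; 64821895/2191006 -121946903/1095503 70628786/1095503]
step 2: x' = [4918997333/13839529862, 3749269885/6919764931, 2593998731/13839529862], P' = [1312754820921/55358119448 -1009138206639/13839529862 2260137908167/55358119448; -1009138206639/13839529862 1827222279618/6919764931 -2101492603009/13839529862; 2260137908167/55358119448 -2101492603009/13839529862 4858723863377/55358119448]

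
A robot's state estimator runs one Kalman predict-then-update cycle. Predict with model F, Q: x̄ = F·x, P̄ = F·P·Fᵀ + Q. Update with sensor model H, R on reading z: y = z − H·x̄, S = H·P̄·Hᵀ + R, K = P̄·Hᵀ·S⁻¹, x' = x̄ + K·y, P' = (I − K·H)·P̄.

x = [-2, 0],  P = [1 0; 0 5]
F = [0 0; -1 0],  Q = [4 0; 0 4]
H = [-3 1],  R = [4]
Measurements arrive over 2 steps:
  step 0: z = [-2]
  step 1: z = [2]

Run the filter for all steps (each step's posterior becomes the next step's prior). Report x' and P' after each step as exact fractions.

step 0: x̄ = F·x = [0, 2]
step 0: P̄ = F·P·Fᵀ + Q = [4 0; 0 5]
step 0: y = z − H·x̄ = [-4]
step 0: S = H·P̄·Hᵀ + R = [45]
step 0: K = P̄·Hᵀ·S⁻¹ = [-4/15; 1/9]
step 0: x' = x̄ + K·y = [16/15, 14/9]
step 0: P' = (I − K·H)·P̄ = [4/5 4/3; 4/3 40/9]
step 1: x̄ = F·x = [0, -16/15]
step 1: P̄ = F·P·Fᵀ + Q = [4 0; 0 24/5]
step 1: y = z − H·x̄ = [46/15]
step 1: S = H·P̄·Hᵀ + R = [224/5]
step 1: K = P̄·Hᵀ·S⁻¹ = [-15/56; 3/28]
step 1: x' = x̄ + K·y = [-23/28, -31/42]
step 1: P' = (I − K·H)·P̄ = [11/14 9/7; 9/7 30/7]

step 0: x' = [16/15, 14/9], P' = [4/5 4/3; 4/3 40/9]
step 1: x' = [-23/28, -31/42], P' = [11/14 9/7; 9/7 30/7]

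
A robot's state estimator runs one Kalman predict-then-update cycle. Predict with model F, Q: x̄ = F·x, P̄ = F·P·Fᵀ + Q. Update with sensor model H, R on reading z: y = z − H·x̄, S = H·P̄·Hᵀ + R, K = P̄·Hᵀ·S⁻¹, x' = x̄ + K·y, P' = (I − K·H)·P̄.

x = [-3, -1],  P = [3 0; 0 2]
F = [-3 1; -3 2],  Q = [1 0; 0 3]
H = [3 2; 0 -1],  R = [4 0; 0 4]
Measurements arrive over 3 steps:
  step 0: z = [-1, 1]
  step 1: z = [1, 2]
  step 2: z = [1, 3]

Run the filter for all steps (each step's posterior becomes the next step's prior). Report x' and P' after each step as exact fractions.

step 0: x̄ = F·x = [8, 7]
step 0: P̄ = F·P·Fᵀ + Q = [30 31; 31 38]
step 0: y = z − H·x̄ = [-39, 8]
step 0: S = H·P̄·Hᵀ + R = [798 -169; -169 42]
step 0: K = P̄·Hᵀ·S⁻¹ = [229/991 190/991; 676/4955 -1763/4955]
step 0: x' = x̄ + K·y = [517/991, -5783/4955]
step 0: P' = (I − K·H)·P̄ = [812/991 -760/991; -760/991 7052/4955]
step 1: x̄ = F·x = [-13538/4955, -19321/4955]
step 1: P̄ = F·P·Fᵀ + Q = [71347/4955 84844/4955; 84844/4955 125213/4955]
step 1: y = z − H·x̄ = [84211/4955, -9411/4955]
step 1: S = H·P̄·Hᵀ + R = [2180923/4955 -504958/4955; -504958/4955 145033/4955]
step 1: K = P̄·Hᵀ·S⁻¹ = [2585411/12376029 1761614/12376029; 2019832/12376029 -3652337/12376029]
step 1: x' = x̄ + K·y = [6779983/12376029, -6993550/12376029]
step 1: P' = (I − K·H)·P̄ = [8144852/12376029 -7046456/12376029; -7046456/12376029 14609348/12376029]
step 2: x̄ = F·x = [-27333499/12376029, -34327049/12376029]
step 2: P̄ = F·P·Fᵀ + Q = [142567781/12376029 165940468/12376029; 165940468/12376029 253426619/12376029]
step 2: y = z − H·x̄ = [163030624/12376029, 2801038/12376029]
step 2: S = H·P̄·Hᵀ + R = [4337606237/12376029 -1004674642/12376029; -1004674642/12376029 302930735/12376029]
step 2: K = P̄·Hᵀ·S⁻¹ = [5121614021/24613962139 3502791938/24613962139; 4018698568/24613962139 -7263537191/24613962139]
step 2: x' = x̄ + K·y = [13898292703/24613962139, -16976300953/24613962139]
step 2: P' = (I − K·H)·P̄ = [16169597196/24613962139 -14011167752/24613962139; -14011167752/24613962139 29054148764/24613962139]

step 0: x' = [517/991, -5783/4955], P' = [812/991 -760/991; -760/991 7052/4955]
step 1: x' = [6779983/12376029, -6993550/12376029], P' = [8144852/12376029 -7046456/12376029; -7046456/12376029 14609348/12376029]
step 2: x' = [13898292703/24613962139, -16976300953/24613962139], P' = [16169597196/24613962139 -14011167752/24613962139; -14011167752/24613962139 29054148764/24613962139]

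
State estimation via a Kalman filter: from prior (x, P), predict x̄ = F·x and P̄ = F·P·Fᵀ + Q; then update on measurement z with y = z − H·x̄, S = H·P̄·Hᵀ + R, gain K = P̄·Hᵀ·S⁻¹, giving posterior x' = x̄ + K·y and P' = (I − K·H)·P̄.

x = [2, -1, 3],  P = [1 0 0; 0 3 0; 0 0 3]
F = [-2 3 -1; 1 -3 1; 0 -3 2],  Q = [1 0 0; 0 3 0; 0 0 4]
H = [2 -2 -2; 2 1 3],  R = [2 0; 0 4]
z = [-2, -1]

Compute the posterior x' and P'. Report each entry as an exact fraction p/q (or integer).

x̄ = F·x = [-10, 8, 9]
P̄ = F·P·Fᵀ + Q = [35 -32 -33; -32 34 33; -33 33 43]
y = z − H·x̄ = [52, -16]
S = H·P̄·Hᵀ + R = [1234 -452; -452 239]
K = P̄·Hᵀ·S⁻¹ = [10114/45311 7563/45311; -8067/45311 -2175/45311; -4355/45311 9964/45311]
x' = x̄ + K·y = [-48190/45311, -22196/45311, 21915/45311]
P' = (I − K·H)·P̄ = [24428/45311 30773/45311 -16459/45311; 30773/45311 93383/45311 -54543/45311; -16459/45311 -54543/45311 42439/45311]

x' = [-48190/45311, -22196/45311, 21915/45311]
P' = [24428/45311 30773/45311 -16459/45311; 30773/45311 93383/45311 -54543/45311; -16459/45311 -54543/45311 42439/45311]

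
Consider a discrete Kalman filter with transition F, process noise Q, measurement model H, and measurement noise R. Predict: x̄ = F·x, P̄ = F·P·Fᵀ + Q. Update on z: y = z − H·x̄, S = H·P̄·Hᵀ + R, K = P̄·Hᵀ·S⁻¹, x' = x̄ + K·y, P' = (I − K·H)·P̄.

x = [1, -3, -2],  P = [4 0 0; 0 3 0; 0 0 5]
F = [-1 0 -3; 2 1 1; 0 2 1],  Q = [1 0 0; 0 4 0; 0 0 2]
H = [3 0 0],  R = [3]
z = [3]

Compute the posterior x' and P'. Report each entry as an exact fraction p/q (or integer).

x' = [155/151, -177/151, -1028/151]
P' = [50/151 -23/151 -15/151; -23/151 2641/151 626/151; -15/151 626/151 2194/151]

x̄ = F·x = [5, -3, -8]
P̄ = F·P·Fᵀ + Q = [50 -23 -15; -23 28 11; -15 11 19]
y = z − H·x̄ = [-12]
S = H·P̄·Hᵀ + R = [453]
K = P̄·Hᵀ·S⁻¹ = [50/151; -23/151; -15/151]
x' = x̄ + K·y = [155/151, -177/151, -1028/151]
P' = (I − K·H)·P̄ = [50/151 -23/151 -15/151; -23/151 2641/151 626/151; -15/151 626/151 2194/151]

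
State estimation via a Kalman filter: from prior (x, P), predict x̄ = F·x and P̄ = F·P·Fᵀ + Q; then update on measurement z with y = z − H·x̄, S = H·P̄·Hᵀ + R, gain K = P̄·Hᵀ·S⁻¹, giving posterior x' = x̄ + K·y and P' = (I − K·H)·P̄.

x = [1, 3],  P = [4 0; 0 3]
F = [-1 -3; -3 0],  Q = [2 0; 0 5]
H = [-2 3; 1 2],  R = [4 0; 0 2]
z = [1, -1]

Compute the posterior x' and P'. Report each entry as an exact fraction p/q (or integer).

x' = [-55315/60943, -9909/60943]
P' = [41370/60943 4932/60943; 4932/60943 14836/60943]

x̄ = F·x = [-10, -3]
P̄ = F·P·Fᵀ + Q = [33 12; 12 41]
y = z − H·x̄ = [-10, 15]
S = H·P̄·Hᵀ + R = [361 168; 168 247]
K = P̄·Hᵀ·S⁻¹ = [-16986/60943 25617/60943; 8661/60943 17302/60943]
x' = x̄ + K·y = [-55315/60943, -9909/60943]
P' = (I − K·H)·P̄ = [41370/60943 4932/60943; 4932/60943 14836/60943]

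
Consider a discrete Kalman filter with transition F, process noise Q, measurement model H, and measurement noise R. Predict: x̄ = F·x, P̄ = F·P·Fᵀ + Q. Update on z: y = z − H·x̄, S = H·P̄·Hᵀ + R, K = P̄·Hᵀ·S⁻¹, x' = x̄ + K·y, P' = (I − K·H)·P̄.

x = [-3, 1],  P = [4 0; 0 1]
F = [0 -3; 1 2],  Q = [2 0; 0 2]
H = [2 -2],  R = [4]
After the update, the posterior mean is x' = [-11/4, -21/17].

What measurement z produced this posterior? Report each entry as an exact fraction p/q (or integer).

x̄ = F·x = [-3, -1]
P̄ = F·P·Fᵀ + Q = [11 -6; -6 10]
S = H·P̄·Hᵀ + R = [136]
K = P̄·Hᵀ·S⁻¹ = [1/4; -4/17]
x' − x̄ = [1/4, -4/17] = K·y
y = (KᵀK)⁻¹·Kᵀ·(x' − x̄) = [1]
z = y + H·x̄ = [1] + [-4] = [-3]

z = [-3]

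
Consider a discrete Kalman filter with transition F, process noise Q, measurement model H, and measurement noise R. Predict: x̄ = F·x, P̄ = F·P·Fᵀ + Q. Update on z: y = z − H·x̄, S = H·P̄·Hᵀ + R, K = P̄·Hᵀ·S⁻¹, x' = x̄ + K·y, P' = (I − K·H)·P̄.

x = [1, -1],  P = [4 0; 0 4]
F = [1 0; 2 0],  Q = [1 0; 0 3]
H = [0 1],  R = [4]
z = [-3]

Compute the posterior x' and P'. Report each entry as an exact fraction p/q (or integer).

x' = [-17/23, -49/23]
P' = [51/23 32/23; 32/23 76/23]

x̄ = F·x = [1, 2]
P̄ = F·P·Fᵀ + Q = [5 8; 8 19]
y = z − H·x̄ = [-5]
S = H·P̄·Hᵀ + R = [23]
K = P̄·Hᵀ·S⁻¹ = [8/23; 19/23]
x' = x̄ + K·y = [-17/23, -49/23]
P' = (I − K·H)·P̄ = [51/23 32/23; 32/23 76/23]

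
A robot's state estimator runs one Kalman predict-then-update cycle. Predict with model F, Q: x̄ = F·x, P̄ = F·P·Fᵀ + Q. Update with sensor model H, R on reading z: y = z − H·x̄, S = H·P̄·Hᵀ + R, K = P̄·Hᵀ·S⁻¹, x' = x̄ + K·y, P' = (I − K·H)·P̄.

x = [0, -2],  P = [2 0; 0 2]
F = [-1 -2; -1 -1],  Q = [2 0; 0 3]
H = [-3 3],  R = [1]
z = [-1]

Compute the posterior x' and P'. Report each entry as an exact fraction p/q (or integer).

x' = [83/32, 143/64]
P' = [111/16 219/32; 219/32 439/64]

x̄ = F·x = [4, 2]
P̄ = F·P·Fᵀ + Q = [12 6; 6 7]
y = z − H·x̄ = [5]
S = H·P̄·Hᵀ + R = [64]
K = P̄·Hᵀ·S⁻¹ = [-9/32; 3/64]
x' = x̄ + K·y = [83/32, 143/64]
P' = (I − K·H)·P̄ = [111/16 219/32; 219/32 439/64]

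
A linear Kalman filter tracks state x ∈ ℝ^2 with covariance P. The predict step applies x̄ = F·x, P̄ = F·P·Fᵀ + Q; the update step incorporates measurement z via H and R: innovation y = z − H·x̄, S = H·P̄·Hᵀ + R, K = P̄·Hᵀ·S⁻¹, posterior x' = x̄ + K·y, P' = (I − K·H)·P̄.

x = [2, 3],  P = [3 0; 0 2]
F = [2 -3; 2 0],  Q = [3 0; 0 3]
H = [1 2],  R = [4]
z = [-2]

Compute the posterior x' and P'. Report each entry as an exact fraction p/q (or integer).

x̄ = F·x = [-5, 4]
P̄ = F·P·Fᵀ + Q = [33 12; 12 15]
y = z − H·x̄ = [-5]
S = H·P̄·Hᵀ + R = [145]
K = P̄·Hᵀ·S⁻¹ = [57/145; 42/145]
x' = x̄ + K·y = [-202/29, 74/29]
P' = (I − K·H)·P̄ = [1536/145 -654/145; -654/145 411/145]

x' = [-202/29, 74/29]
P' = [1536/145 -654/145; -654/145 411/145]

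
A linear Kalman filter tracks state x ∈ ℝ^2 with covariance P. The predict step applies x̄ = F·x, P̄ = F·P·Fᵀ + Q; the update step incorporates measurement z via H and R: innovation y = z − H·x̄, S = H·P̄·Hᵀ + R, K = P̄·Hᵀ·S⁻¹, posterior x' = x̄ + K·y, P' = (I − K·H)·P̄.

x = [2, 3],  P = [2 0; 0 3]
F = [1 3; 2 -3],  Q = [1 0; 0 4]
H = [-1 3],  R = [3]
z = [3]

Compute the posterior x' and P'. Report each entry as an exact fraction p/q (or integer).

x' = [11/2, 25/9]
P' = [651/58 103/29; 103/29 379/261]

x̄ = F·x = [11, -5]
P̄ = F·P·Fᵀ + Q = [30 -23; -23 39]
y = z − H·x̄ = [29]
S = H·P̄·Hᵀ + R = [522]
K = P̄·Hᵀ·S⁻¹ = [-11/58; 70/261]
x' = x̄ + K·y = [11/2, 25/9]
P' = (I − K·H)·P̄ = [651/58 103/29; 103/29 379/261]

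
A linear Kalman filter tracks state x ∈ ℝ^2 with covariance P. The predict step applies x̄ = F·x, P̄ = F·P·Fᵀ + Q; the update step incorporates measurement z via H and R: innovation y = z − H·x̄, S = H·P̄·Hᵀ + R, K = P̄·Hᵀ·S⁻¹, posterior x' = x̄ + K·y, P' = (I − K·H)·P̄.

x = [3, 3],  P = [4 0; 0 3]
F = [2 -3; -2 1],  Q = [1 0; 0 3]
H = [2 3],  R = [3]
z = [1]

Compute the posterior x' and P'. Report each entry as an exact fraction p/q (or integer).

x̄ = F·x = [-3, -3]
P̄ = F·P·Fᵀ + Q = [44 -25; -25 22]
y = z − H·x̄ = [16]
S = H·P̄·Hᵀ + R = [77]
K = P̄·Hᵀ·S⁻¹ = [13/77; 16/77]
x' = x̄ + K·y = [-23/77, 25/77]
P' = (I − K·H)·P̄ = [3219/77 -2133/77; -2133/77 1438/77]

x' = [-23/77, 25/77]
P' = [3219/77 -2133/77; -2133/77 1438/77]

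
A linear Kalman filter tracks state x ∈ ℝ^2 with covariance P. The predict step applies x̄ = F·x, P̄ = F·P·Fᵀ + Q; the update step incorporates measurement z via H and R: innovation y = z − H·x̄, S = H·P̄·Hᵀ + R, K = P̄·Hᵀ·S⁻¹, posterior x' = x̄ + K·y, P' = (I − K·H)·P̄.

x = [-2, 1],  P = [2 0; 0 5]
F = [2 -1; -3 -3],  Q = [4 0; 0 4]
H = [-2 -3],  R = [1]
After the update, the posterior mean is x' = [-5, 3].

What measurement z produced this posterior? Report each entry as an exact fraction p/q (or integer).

x̄ = F·x = [-5, 3]
P̄ = F·P·Fᵀ + Q = [17 3; 3 67]
S = H·P̄·Hᵀ + R = [708]
K = P̄·Hᵀ·S⁻¹ = [-43/708; -69/236]
x' − x̄ = [0, 0] = K·y
y = (KᵀK)⁻¹·Kᵀ·(x' − x̄) = [0]
z = y + H·x̄ = [0] + [1] = [1]

z = [1]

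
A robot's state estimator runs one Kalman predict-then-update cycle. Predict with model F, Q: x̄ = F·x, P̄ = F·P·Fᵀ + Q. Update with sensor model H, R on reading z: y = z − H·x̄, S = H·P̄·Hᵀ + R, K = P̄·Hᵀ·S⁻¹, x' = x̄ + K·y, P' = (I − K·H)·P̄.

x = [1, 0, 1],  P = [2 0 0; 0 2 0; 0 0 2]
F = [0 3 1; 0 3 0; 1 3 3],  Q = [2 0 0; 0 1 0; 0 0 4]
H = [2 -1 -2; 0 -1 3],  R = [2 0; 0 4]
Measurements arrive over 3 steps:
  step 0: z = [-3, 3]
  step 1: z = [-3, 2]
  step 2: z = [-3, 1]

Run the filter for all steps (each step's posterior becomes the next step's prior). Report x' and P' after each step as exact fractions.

step 0: x̄ = F·x = [1, 0, 4]
step 0: P̄ = F·P·Fᵀ + Q = [22 18 24; 18 19 18; 24 18 42]
step 0: y = z − H·x̄ = [3, -9]
step 0: S = H·P̄·Hᵀ + R = [85 -143; -143 293]
step 0: K = P̄·Hᵀ·S⁻¹ = [319/1114 361/1114; -281/2228 129/2228; -189/2228 729/2228]
step 0: x' = x̄ + K·y = [-589/557, -501/557, 446/557]
step 0: P' = (I − K·H)·P̄ = [6016/557 6739/557 2487/557; 6739/557 16239/1114 5499/1114; 2487/557 5499/1114 2319/1114]
step 1: x̄ = F·x = [-1057/557, -1503/557, -754/557]
step 1: P̄ = F·P·Fᵀ + Q = [91846/557 81324/557 132252/557; 81324/557 147265/1114 118038/557; 132252/557 118038/557 196602/557]
step 1: y = z − H·x̄ = [-2568/557, 1873/557]
step 1: S = H·P̄·Hᵀ + R = [634757/1114 -1186307/1114; -1186307/1114 2274101/1114]
step 1: K = P̄·Hᵀ·S⁻¹ = [21983/72489 31577/72489; -1519985/16237536 3212473/16237536; -432511/5412512 2020055/5412512]
step 1: x' = x̄ + K·y = [-132728/72489, -26004907/16237536, 1459995/5412512]
step 1: P' = (I − K·H)·P̄ = [469774/72489 486826/72489 68126/24163; 486826/72489 63771427/8118768 7799597/2706256; 68126/24163 7799597/2706256 3946569/2706256]
step 2: x̄ = F·x = [-219151/48326, -26004907/5412512, -47302919/8118768]
step 2: P̄ = F·P·Fᵀ + Q = [2209562/24163 1917081/24163 3204498/24163; 1917081/24163 194020537/2706256 158017583/1353128; 3204498/24163 158017583/1353128 412814323/2029692]
step 2: y = z − H·x̄ = [-168669533/16237536, 10573349/773216]
step 2: S = H·P̄·Hᵀ + R = [2775154147/8118768 -242933243/386608; -242933243/386608 466058063/386608]
step 2: K = P̄·Hᵀ·S⁻¹ = [312156915/1027701464 434253039/1027701464; -6504605391/69883699552 12762650341/69883699552; -5569267199/69883699552 25698680533/69883699552]
step 2: x' = x̄ + K·y = [-1964842413/1027701464, -5510128575/4110805856, 123545329/4110805856]
step 2: P' = (I − K·H)·P̄ = [766470239/128462683 3144360567/513850732 1337622215/513850732; 3144360567/513850732 250272465229/34941849776 91932588637/34941849776; 1337622215/513850732 91932588637/34941849776 47776649901/34941849776]

step 0: x' = [-589/557, -501/557, 446/557], P' = [6016/557 6739/557 2487/557; 6739/557 16239/1114 5499/1114; 2487/557 5499/1114 2319/1114]
step 1: x' = [-132728/72489, -26004907/16237536, 1459995/5412512], P' = [469774/72489 486826/72489 68126/24163; 486826/72489 63771427/8118768 7799597/2706256; 68126/24163 7799597/2706256 3946569/2706256]
step 2: x' = [-1964842413/1027701464, -5510128575/4110805856, 123545329/4110805856], P' = [766470239/128462683 3144360567/513850732 1337622215/513850732; 3144360567/513850732 250272465229/34941849776 91932588637/34941849776; 1337622215/513850732 91932588637/34941849776 47776649901/34941849776]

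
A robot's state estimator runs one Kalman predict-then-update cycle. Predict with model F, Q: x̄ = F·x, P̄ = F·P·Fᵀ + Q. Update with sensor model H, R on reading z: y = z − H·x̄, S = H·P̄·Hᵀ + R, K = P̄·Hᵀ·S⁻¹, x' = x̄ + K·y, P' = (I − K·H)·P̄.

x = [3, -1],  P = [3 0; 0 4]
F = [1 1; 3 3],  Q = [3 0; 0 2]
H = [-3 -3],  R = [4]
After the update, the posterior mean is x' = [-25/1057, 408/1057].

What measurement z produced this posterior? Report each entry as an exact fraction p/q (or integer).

z = [-1]

x̄ = F·x = [2, 6]
P̄ = F·P·Fᵀ + Q = [10 21; 21 65]
S = H·P̄·Hᵀ + R = [1057]
K = P̄·Hᵀ·S⁻¹ = [-93/1057; -258/1057]
x' − x̄ = [-2139/1057, -5934/1057] = K·y
y = (KᵀK)⁻¹·Kᵀ·(x' − x̄) = [23]
z = y + H·x̄ = [23] + [-24] = [-1]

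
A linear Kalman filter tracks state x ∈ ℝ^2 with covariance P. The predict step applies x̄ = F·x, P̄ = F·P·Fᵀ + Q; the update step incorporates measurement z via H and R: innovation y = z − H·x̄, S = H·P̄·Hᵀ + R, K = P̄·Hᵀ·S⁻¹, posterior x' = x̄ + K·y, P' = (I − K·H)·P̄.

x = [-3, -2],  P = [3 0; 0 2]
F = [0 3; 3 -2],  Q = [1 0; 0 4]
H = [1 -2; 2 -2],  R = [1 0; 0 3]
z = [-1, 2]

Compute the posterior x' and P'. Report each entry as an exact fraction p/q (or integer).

x' = [767/3388, 359/1694]
P' = [9609/3388 2967/1694; 2967/1694 1074/847]

x̄ = F·x = [-6, -5]
P̄ = F·P·Fᵀ + Q = [19 -12; -12 39]
y = z − H·x̄ = [-5, 4]
S = H·P̄·Hᵀ + R = [224 266; 266 331]
K = P̄·Hᵀ·S⁻¹ = [-2259/3388 175/242; -1329/1694 39/121]
x' = x̄ + K·y = [767/3388, 359/1694]
P' = (I − K·H)·P̄ = [9609/3388 2967/1694; 2967/1694 1074/847]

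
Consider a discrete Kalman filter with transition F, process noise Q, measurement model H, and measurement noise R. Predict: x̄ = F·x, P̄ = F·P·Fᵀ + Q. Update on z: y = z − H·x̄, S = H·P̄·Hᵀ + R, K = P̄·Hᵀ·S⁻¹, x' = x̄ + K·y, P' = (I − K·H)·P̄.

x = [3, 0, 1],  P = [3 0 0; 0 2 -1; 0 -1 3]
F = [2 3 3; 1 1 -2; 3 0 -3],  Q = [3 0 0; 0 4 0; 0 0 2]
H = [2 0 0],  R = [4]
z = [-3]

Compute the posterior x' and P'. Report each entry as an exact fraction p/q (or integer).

x̄ = F·x = [9, 1, 6]
P̄ = F·P·Fᵀ + Q = [42 -3 0; -3 25 30; 0 30 56]
y = z − H·x̄ = [-21]
S = H·P̄·Hᵀ + R = [172]
K = P̄·Hᵀ·S⁻¹ = [21/43; -3/86; 0]
x' = x̄ + K·y = [-54/43, 149/86, 6]
P' = (I − K·H)·P̄ = [42/43 -3/43 0; -3/43 1066/43 30; 0 30 56]

x' = [-54/43, 149/86, 6]
P' = [42/43 -3/43 0; -3/43 1066/43 30; 0 30 56]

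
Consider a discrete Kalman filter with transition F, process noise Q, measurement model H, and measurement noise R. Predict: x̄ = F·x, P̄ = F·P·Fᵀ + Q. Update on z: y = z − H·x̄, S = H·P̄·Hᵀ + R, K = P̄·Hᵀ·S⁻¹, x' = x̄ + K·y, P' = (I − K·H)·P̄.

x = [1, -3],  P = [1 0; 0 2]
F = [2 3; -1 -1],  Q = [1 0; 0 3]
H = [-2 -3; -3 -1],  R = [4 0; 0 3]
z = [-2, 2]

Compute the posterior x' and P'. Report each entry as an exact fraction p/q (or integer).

x' = [-2545/2224, 1415/1112]
P' = [1285/2224 -579/1112; -579/1112 453/556]

x̄ = F·x = [-7, 2]
P̄ = F·P·Fᵀ + Q = [23 -8; -8 6]
y = z − H·x̄ = [-10, -17]
S = H·P̄·Hᵀ + R = [54 68; 68 168]
K = P̄·Hᵀ·S⁻¹ = [113/1112 -899/2224; -195/556 277/1112]
x' = x̄ + K·y = [-2545/2224, 1415/1112]
P' = (I − K·H)·P̄ = [1285/2224 -579/1112; -579/1112 453/556]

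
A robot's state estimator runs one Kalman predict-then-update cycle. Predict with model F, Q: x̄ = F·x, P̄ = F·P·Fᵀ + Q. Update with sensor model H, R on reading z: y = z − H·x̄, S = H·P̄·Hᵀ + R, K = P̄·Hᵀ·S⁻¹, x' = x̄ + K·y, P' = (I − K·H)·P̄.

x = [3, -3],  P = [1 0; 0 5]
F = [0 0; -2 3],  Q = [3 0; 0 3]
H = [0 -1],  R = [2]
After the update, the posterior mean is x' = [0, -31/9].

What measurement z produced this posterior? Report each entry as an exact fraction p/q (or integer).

z = [3]

x̄ = F·x = [0, -15]
P̄ = F·P·Fᵀ + Q = [3 0; 0 52]
S = H·P̄·Hᵀ + R = [54]
K = P̄·Hᵀ·S⁻¹ = [0; -26/27]
x' − x̄ = [0, 104/9] = K·y
y = (KᵀK)⁻¹·Kᵀ·(x' − x̄) = [-12]
z = y + H·x̄ = [-12] + [15] = [3]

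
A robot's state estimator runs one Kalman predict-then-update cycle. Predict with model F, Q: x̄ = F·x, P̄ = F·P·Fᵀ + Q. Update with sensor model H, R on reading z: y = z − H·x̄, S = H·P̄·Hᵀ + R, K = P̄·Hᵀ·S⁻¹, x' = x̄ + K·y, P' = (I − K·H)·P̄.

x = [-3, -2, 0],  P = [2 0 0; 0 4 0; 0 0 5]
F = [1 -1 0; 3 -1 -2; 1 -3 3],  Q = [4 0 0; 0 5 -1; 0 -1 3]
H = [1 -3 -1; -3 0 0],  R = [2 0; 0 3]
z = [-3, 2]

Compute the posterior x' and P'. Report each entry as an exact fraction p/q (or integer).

x' = [-4463/7537, -461/7537, 18359/7537]
P' = [2394/7537 -462/7537 3848/7537; -462/7537 56815/7537 -165631/7537; 3848/7537 -165631/7537 499931/7537]

x̄ = F·x = [-1, -7, 3]
P̄ = F·P·Fᵀ + Q = [10 10 14; 10 47 -13; 14 -13 86]
y = z − H·x̄ = [-20, -1]
S = H·P̄·Hᵀ + R = [355 102; 102 93]
K = P̄·Hᵀ·S⁻¹ = [-34/7537 -2394/7537; -2638/7537 462/7537; 405/7537 -3848/7537]
x' = x̄ + K·y = [-4463/7537, -461/7537, 18359/7537]
P' = (I − K·H)·P̄ = [2394/7537 -462/7537 3848/7537; -462/7537 56815/7537 -165631/7537; 3848/7537 -165631/7537 499931/7537]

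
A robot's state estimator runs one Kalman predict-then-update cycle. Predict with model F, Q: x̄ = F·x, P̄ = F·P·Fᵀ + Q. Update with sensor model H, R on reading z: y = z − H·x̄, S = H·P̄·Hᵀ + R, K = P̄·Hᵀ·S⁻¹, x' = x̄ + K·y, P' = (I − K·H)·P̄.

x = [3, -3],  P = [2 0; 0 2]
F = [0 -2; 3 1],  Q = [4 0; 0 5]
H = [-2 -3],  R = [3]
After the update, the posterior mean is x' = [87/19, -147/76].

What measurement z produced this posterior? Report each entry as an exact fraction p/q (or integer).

x̄ = F·x = [6, 6]
P̄ = F·P·Fᵀ + Q = [12 -4; -4 25]
S = H·P̄·Hᵀ + R = [228]
K = P̄·Hᵀ·S⁻¹ = [-1/19; -67/228]
x' − x̄ = [-27/19, -603/76] = K·y
y = (KᵀK)⁻¹·Kᵀ·(x' − x̄) = [27]
z = y + H·x̄ = [27] + [-30] = [-3]

z = [-3]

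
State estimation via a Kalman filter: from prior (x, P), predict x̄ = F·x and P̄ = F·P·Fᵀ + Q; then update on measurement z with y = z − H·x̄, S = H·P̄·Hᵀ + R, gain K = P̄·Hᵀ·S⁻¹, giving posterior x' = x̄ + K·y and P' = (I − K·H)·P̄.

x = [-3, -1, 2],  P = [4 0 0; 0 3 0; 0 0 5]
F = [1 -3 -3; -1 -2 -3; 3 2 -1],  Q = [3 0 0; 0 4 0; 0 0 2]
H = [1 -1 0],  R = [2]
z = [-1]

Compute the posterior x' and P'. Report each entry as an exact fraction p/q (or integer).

x̄ = F·x = [-6, -1, -13]
P̄ = F·P·Fᵀ + Q = [79 59 9; 59 65 -9; 9 -9 55]
y = z − H·x̄ = [4]
S = H·P̄·Hᵀ + R = [28]
K = P̄·Hᵀ·S⁻¹ = [5/7; -3/14; 9/14]
x' = x̄ + K·y = [-22/7, -13/7, -73/7]
P' = (I − K·H)·P̄ = [453/7 443/7 -27/7; 443/7 446/7 -36/7; -27/7 -36/7 304/7]

x' = [-22/7, -13/7, -73/7]
P' = [453/7 443/7 -27/7; 443/7 446/7 -36/7; -27/7 -36/7 304/7]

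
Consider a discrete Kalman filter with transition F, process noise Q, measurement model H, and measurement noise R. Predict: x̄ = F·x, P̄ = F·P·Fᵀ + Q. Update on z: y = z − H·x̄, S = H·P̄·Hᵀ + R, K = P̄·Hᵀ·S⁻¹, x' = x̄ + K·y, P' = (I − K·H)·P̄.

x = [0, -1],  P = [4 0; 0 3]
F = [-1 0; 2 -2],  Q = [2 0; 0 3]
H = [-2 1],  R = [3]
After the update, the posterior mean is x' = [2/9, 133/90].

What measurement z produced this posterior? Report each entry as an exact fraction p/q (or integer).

z = [1]

x̄ = F·x = [0, 2]
P̄ = F·P·Fᵀ + Q = [6 -8; -8 31]
S = H·P̄·Hᵀ + R = [90]
K = P̄·Hᵀ·S⁻¹ = [-2/9; 47/90]
x' − x̄ = [2/9, -47/90] = K·y
y = (KᵀK)⁻¹·Kᵀ·(x' − x̄) = [-1]
z = y + H·x̄ = [-1] + [2] = [1]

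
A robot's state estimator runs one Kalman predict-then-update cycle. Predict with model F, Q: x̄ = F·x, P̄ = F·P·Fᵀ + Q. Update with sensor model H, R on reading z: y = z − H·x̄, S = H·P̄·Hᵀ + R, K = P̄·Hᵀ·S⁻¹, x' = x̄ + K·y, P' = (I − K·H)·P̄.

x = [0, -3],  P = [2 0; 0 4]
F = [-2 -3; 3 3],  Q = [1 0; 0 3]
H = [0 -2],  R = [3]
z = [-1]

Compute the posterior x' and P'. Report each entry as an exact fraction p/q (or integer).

x̄ = F·x = [9, -9]
P̄ = F·P·Fᵀ + Q = [45 -48; -48 57]
y = z − H·x̄ = [-19]
S = H·P̄·Hᵀ + R = [231]
K = P̄·Hᵀ·S⁻¹ = [32/77; -38/77]
x' = x̄ + K·y = [85/77, 29/77]
P' = (I − K·H)·P̄ = [393/77 -48/77; -48/77 57/77]

x' = [85/77, 29/77]
P' = [393/77 -48/77; -48/77 57/77]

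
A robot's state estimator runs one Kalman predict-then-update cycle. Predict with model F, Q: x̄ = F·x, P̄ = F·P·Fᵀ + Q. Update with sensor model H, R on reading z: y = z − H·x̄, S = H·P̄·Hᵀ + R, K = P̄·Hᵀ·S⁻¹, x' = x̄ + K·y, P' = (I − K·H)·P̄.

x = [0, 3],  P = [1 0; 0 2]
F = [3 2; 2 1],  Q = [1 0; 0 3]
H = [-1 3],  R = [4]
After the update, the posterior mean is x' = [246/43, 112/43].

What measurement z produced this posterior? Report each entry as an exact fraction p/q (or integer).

x̄ = F·x = [6, 3]
P̄ = F·P·Fᵀ + Q = [18 10; 10 9]
S = H·P̄·Hᵀ + R = [43]
K = P̄·Hᵀ·S⁻¹ = [12/43; 17/43]
x' − x̄ = [-12/43, -17/43] = K·y
y = (KᵀK)⁻¹·Kᵀ·(x' − x̄) = [-1]
z = y + H·x̄ = [-1] + [3] = [2]

z = [2]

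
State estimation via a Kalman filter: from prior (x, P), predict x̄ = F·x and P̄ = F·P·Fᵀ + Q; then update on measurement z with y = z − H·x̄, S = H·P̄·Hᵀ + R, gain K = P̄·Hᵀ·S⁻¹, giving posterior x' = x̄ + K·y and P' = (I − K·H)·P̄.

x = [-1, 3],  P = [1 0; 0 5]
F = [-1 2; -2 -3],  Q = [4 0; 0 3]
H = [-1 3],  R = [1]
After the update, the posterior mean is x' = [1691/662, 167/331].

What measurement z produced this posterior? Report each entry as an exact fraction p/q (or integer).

z = [-1]

x̄ = F·x = [7, -7]
P̄ = F·P·Fᵀ + Q = [25 -28; -28 52]
S = H·P̄·Hᵀ + R = [662]
K = P̄·Hᵀ·S⁻¹ = [-109/662; 92/331]
x' − x̄ = [-2943/662, 2484/331] = K·y
y = (KᵀK)⁻¹·Kᵀ·(x' − x̄) = [27]
z = y + H·x̄ = [27] + [-28] = [-1]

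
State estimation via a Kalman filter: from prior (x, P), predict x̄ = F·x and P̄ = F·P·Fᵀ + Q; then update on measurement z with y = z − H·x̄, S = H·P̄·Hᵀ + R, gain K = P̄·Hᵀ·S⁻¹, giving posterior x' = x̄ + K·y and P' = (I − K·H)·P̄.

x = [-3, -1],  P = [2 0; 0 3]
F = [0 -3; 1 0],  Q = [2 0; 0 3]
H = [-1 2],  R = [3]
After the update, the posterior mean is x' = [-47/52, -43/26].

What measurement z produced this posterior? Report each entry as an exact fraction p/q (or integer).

x̄ = F·x = [3, -3]
P̄ = F·P·Fᵀ + Q = [29 0; 0 5]
S = H·P̄·Hᵀ + R = [52]
K = P̄·Hᵀ·S⁻¹ = [-29/52; 5/26]
x' − x̄ = [-203/52, 35/26] = K·y
y = (KᵀK)⁻¹·Kᵀ·(x' − x̄) = [7]
z = y + H·x̄ = [7] + [-9] = [-2]

z = [-2]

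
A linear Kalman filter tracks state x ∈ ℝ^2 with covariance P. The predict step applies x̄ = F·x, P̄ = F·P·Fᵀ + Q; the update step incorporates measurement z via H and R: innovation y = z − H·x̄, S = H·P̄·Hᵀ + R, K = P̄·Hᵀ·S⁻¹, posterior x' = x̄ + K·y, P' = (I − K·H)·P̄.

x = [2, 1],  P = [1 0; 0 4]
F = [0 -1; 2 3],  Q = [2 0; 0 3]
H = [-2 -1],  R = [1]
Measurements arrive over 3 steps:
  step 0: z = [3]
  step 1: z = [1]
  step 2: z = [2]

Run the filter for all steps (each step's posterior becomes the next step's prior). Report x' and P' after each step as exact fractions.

step 0: x' = [-1, -3/5], P' = [6 -12; -12 499/20]
step 1: x' = [253/259, -797/259], P' = [6794/259 -13527/259; -13527/259 27171/259]
step 2: x' = [9494/3347, -25455/3347], P' = [354558/3347 -708197/3347; -708197/3347 1417644/3347]

step 0: x̄ = F·x = [-1, 7]
step 0: P̄ = F·P·Fᵀ + Q = [6 -12; -12 43]
step 0: y = z − H·x̄ = [8]
step 0: S = H·P̄·Hᵀ + R = [20]
step 0: K = P̄·Hᵀ·S⁻¹ = [0; -19/20]
step 0: x' = x̄ + K·y = [-1, -3/5]
step 0: P' = (I − K·H)·P̄ = [6 -12; -12 499/20]
step 1: x̄ = F·x = [3/5, -19/5]
step 1: P̄ = F·P·Fᵀ + Q = [539/20 -1017/20; -1017/20 2151/20]
step 1: y = z − H·x̄ = [-8/5]
step 1: S = H·P̄·Hᵀ + R = [259/20]
step 1: K = P̄·Hᵀ·S⁻¹ = [-61/259; -117/259]
step 1: x' = x̄ + K·y = [253/259, -797/259]
step 1: P' = (I − K·H)·P̄ = [6794/259 -13527/259; -13527/259 27171/259]
step 2: x̄ = F·x = [797/259, -1885/259]
step 2: P̄ = F·P·Fᵀ + Q = [27689/259 -54459/259; -54459/259 110168/259]
step 2: y = z − H·x̄ = [227/259]
step 2: S = H·P̄·Hᵀ + R = [3347/259]
step 2: K = P̄·Hᵀ·S⁻¹ = [-919/3347; -1250/3347]
step 2: x' = x̄ + K·y = [9494/3347, -25455/3347]
step 2: P' = (I − K·H)·P̄ = [354558/3347 -708197/3347; -708197/3347 1417644/3347]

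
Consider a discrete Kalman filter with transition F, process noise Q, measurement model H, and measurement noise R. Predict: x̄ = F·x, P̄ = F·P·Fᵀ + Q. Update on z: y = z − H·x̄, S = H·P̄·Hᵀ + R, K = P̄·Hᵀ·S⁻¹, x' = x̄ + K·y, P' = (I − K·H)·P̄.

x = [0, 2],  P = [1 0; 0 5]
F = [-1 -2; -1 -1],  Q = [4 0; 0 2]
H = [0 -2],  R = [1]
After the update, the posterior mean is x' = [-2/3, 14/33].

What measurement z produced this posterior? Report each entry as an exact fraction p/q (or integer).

z = [-1]

x̄ = F·x = [-4, -2]
P̄ = F·P·Fᵀ + Q = [25 11; 11 8]
S = H·P̄·Hᵀ + R = [33]
K = P̄·Hᵀ·S⁻¹ = [-2/3; -16/33]
x' − x̄ = [10/3, 80/33] = K·y
y = (KᵀK)⁻¹·Kᵀ·(x' − x̄) = [-5]
z = y + H·x̄ = [-5] + [4] = [-1]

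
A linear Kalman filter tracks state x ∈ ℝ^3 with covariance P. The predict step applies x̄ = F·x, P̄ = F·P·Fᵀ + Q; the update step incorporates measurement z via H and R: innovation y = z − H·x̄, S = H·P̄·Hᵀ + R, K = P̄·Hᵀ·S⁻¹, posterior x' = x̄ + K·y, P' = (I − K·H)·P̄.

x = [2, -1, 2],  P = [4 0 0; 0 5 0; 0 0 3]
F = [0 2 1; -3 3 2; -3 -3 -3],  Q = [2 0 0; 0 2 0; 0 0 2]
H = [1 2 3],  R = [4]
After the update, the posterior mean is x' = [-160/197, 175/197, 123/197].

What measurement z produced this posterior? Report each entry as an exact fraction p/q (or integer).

x̄ = F·x = [0, -5, -9]
P̄ = F·P·Fᵀ + Q = [25 36 -39; 36 95 -27; -39 -27 110]
S = H·P̄·Hᵀ + R = [985]
K = P̄·Hᵀ·S⁻¹ = [-4/197; 29/197; 237/985]
x' − x̄ = [-160/197, 1160/197, 1896/197] = K·y
y = (KᵀK)⁻¹·Kᵀ·(x' − x̄) = [40]
z = y + H·x̄ = [40] + [-37] = [3]

z = [3]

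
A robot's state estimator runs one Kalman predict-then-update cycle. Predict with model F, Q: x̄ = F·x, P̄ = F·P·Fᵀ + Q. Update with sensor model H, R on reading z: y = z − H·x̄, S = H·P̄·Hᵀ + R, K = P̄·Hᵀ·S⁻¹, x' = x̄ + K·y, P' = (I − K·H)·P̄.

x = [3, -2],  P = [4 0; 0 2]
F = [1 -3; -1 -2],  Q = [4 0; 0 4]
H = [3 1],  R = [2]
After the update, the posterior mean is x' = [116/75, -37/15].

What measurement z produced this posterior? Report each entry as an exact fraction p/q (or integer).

x̄ = F·x = [9, 1]
P̄ = F·P·Fᵀ + Q = [26 8; 8 16]
S = H·P̄·Hᵀ + R = [300]
K = P̄·Hᵀ·S⁻¹ = [43/150; 2/15]
x' − x̄ = [-559/75, -52/15] = K·y
y = (KᵀK)⁻¹·Kᵀ·(x' − x̄) = [-26]
z = y + H·x̄ = [-26] + [28] = [2]

z = [2]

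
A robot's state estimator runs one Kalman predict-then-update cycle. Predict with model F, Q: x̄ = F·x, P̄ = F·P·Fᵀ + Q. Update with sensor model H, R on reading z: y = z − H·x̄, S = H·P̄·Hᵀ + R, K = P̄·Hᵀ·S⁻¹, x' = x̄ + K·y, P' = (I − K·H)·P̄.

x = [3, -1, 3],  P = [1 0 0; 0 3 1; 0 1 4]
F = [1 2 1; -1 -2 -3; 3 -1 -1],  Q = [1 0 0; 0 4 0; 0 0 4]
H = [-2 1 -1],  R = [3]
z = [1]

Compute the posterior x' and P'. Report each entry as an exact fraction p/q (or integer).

x̄ = F·x = [4, -10, 7]
P̄ = F·P·Fᵀ + Q = [22 -33 -10; -33 65 20; -10 20 22]
y = z − H·x̄ = [26]
S = H·P̄·Hᵀ + R = [230]
K = P̄·Hᵀ·S⁻¹ = [-67/230; 111/230; 9/115]
x' = x̄ + K·y = [-411/115, 293/115, 1039/115]
P' = (I − K·H)·P̄ = [571/230 -153/230 -547/115; -153/230 2629/230 1301/115; -547/115 1301/115 2368/115]

x' = [-411/115, 293/115, 1039/115]
P' = [571/230 -153/230 -547/115; -153/230 2629/230 1301/115; -547/115 1301/115 2368/115]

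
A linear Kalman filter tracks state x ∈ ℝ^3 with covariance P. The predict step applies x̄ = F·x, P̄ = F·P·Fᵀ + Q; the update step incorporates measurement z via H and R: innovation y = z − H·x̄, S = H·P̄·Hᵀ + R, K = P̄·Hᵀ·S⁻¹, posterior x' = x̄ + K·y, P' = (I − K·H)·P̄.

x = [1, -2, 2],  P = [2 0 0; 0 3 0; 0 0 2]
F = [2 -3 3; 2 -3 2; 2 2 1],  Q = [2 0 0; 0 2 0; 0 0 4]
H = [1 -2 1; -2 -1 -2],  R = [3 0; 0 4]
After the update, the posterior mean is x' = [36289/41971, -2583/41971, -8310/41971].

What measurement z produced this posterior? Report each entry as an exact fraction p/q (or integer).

x̄ = F·x = [14, 12, 0]
P̄ = F·P·Fᵀ + Q = [55 47 -4; 47 45 -6; -4 -6 26]
S = H·P̄·Hᵀ + R = [92 67; 67 505]
K = P̄·Hᵀ·S⁻¹ = [-11732/41971 -10827/41971; -16236/41971 -8401/41971; 19716/41971 -5774/41971]
x' − x̄ = [-551305/41971, -506235/41971, -8310/41971] = K·y
y = (KᵀK)⁻¹·Kᵀ·(x' − x̄) = [11, 39]
z = y + H·x̄ = [11, 39] + [-10, -40] = [1, -1]

z = [1, -1]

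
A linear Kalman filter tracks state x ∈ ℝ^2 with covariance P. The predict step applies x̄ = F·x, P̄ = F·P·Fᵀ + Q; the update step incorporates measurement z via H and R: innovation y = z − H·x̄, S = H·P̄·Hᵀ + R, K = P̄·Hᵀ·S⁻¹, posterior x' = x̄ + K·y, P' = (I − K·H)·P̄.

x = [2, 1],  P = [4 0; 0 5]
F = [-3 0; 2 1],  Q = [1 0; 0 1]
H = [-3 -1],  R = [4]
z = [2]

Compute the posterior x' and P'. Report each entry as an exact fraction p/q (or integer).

x' = [-333/215, 105/43]
P' = [386/215 -162/43; -162/43 446/43]

x̄ = F·x = [-6, 5]
P̄ = F·P·Fᵀ + Q = [37 -24; -24 22]
y = z − H·x̄ = [-11]
S = H·P̄·Hᵀ + R = [215]
K = P̄·Hᵀ·S⁻¹ = [-87/215; 10/43]
x' = x̄ + K·y = [-333/215, 105/43]
P' = (I − K·H)·P̄ = [386/215 -162/43; -162/43 446/43]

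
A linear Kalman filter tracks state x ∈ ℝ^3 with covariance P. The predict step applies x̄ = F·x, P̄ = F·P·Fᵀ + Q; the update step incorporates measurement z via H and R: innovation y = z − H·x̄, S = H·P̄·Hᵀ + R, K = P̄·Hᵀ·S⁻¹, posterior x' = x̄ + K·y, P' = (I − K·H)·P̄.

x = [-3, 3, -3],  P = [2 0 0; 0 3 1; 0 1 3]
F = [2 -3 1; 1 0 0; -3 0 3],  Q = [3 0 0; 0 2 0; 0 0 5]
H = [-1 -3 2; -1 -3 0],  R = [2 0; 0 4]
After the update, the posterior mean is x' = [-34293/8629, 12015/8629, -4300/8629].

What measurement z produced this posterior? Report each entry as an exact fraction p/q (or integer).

z = [-1, -2]

x̄ = F·x = [-18, -3, 0]
P̄ = F·P·Fᵀ + Q = [35 4 -12; 4 4 -6; -12 -6 50]
S = H·P̄·Hᵀ + R = [417 155; 155 99]
K = P̄·Hᵀ·S⁻¹ = [128/8629 -4297/8629; -146/8629 -1166/8629; 4110/8629 -3820/8629]
x' − x̄ = [121029/8629, 37902/8629, -4300/8629] = K·y
y = (KᵀK)⁻¹·Kᵀ·(x' − x̄) = [-28, -29]
z = y + H·x̄ = [-28, -29] + [27, 27] = [-1, -2]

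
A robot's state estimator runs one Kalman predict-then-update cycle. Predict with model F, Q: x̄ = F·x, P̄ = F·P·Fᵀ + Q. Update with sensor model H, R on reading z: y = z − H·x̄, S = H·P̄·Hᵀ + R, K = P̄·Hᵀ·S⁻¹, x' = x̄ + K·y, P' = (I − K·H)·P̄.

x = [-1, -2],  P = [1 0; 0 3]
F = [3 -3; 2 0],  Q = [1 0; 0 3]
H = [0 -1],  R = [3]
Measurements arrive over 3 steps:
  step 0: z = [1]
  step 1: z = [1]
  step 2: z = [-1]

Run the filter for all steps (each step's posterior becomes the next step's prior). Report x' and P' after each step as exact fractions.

step 0: x̄ = F·x = [3, -2]
step 0: P̄ = F·P·Fᵀ + Q = [37 6; 6 7]
step 0: y = z − H·x̄ = [-1]
step 0: S = H·P̄·Hᵀ + R = [10]
step 0: K = P̄·Hᵀ·S⁻¹ = [-3/5; -7/10]
step 0: x' = x̄ + K·y = [18/5, -13/10]
step 0: P' = (I − K·H)·P̄ = [167/5 9/5; 9/5 21/10]
step 1: x̄ = F·x = [147/10, 36/5]
step 1: P̄ = F·P·Fᵀ + Q = [2881/10 948/5; 948/5 683/5]
step 1: y = z − H·x̄ = [41/5]
step 1: S = H·P̄·Hᵀ + R = [698/5]
step 1: K = P̄·Hᵀ·S⁻¹ = [-474/349; -683/698]
step 1: x' = x̄ + K·y = [2487/698, -575/698]
step 1: P' = (I − K·H)·P̄ = [21353/698 1422/349; 1422/349 2049/698]
step 2: x̄ = F·x = [4593/349, 2487/349]
step 2: P̄ = F·P·Fᵀ + Q = [80062/349 55527/349; 55527/349 43753/349]
step 2: y = z − H·x̄ = [2138/349]
step 2: S = H·P̄·Hᵀ + R = [44800/349]
step 2: K = P̄·Hᵀ·S⁻¹ = [-55527/44800; -43753/44800]
step 2: x' = x̄ + K·y = [124713/22400, 25607/22400]
step 2: P' = (I − K·H)·P̄ = [1442779/44800 166581/44800; 166581/44800 131259/44800]

step 0: x' = [18/5, -13/10], P' = [167/5 9/5; 9/5 21/10]
step 1: x' = [2487/698, -575/698], P' = [21353/698 1422/349; 1422/349 2049/698]
step 2: x' = [124713/22400, 25607/22400], P' = [1442779/44800 166581/44800; 166581/44800 131259/44800]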